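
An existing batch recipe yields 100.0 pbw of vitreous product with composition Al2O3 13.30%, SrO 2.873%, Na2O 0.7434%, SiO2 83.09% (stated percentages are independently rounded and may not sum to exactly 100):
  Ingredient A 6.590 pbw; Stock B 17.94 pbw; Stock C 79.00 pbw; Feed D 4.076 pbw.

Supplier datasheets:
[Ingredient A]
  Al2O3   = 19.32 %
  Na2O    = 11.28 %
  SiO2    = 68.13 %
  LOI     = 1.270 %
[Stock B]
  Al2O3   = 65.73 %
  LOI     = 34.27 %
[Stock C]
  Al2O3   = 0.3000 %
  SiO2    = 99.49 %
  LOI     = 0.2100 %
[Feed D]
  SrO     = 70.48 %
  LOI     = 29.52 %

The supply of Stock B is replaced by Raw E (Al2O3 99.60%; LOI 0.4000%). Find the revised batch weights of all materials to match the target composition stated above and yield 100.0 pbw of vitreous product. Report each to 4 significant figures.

Exact precision is maintained through every step. The intermediate values are printed, rounded to four significant figures, in the printout. Every reported value is rounded a single time — the derived quantities (the yield, the four compositions, glass mass, LOI, totals) are rebuilt at exact precision using the weight values on 100.0 pbw of glass, exactly as printed in question or answer.
Target masses of each oxide per 100.0 pbw vitreous product:
  Al2O3: 13.30% × 100.0 = 13.30 pbw
  SrO: 2.873% × 100.0 = 2.873 pbw
  Na2O: 0.7434% × 100.0 = 0.7434 pbw
  SiO2: 83.09% × 100.0 = 83.09 pbw
Oxide-by-oxide audit with the batch weights as given, for the quoted basis mass (target by target, the sums agree up to rounding of the answer):
  Al2O3: 6.590·0.1932 + 11.84·0.9960 + 79.00·0.003000 = 13.30 pbw (target 13.30 pbw)
  SrO: 4.076·0.7048 = 2.873 pbw (target 2.873 pbw)
  Na2O: 6.590·0.1128 = 0.7434 pbw (target 0.7434 pbw)
  SiO2: 6.590·0.6813 + 79.00·0.9949 = 83.09 pbw (target 83.09 pbw)
Glass-mass closure: net batch after ignition = 100.0 pbw (targets for the oxides total 100.0 pbw; with the basis standing at 100.0 pbw — gaps are rounding artifacts).
Whole-batch sum: Σ batch = 101.5 pbw; the LOI term Σ batch·LOI equals 1.500 pbw; the yield ratio, glass ÷ batch: 98.52%.

Revised batch per 100.0 pbw vitreous product:
  Ingredient A: 6.590 pbw
  Raw E: 11.84 pbw
  Stock C: 79.00 pbw
  Feed D: 4.076 pbw
Total batch = 101.5 pbw; LOI loss = 1.500 pbw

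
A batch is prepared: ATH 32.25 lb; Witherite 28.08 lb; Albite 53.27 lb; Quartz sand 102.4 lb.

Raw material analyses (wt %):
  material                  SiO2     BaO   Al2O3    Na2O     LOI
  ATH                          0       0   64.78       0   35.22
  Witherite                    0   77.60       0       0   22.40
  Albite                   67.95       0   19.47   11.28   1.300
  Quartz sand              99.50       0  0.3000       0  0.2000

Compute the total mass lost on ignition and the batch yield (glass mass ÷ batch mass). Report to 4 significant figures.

LOI loss = 18.55 lb; glass = 197.5 lb; yield = 91.41%

Rounding to four significant figures extends to every in-between result as shown; full float precision is kept through the solve. Each reported value takes exactly one rounding — derived quantities are computed from the batch weights at 197.5 lb of glass in full float precision (the yield, four oxide percentages, LOI, totals, net glass mass) as given in either problem or answer.
LOI of each material in turn:
  ATH: 32.25 × 0.3522 = 11.36 lb
  Witherite: 28.08 × 0.2240 = 6.290 lb
  Albite: 53.27 × 0.01300 = 0.6925 lb
  Quartz sand: 102.4 × 0.002000 = 0.2048 lb
Total LOI = 18.55 lb
Glass = batch − LOI = 216.0 − 18.55 = 197.5 lb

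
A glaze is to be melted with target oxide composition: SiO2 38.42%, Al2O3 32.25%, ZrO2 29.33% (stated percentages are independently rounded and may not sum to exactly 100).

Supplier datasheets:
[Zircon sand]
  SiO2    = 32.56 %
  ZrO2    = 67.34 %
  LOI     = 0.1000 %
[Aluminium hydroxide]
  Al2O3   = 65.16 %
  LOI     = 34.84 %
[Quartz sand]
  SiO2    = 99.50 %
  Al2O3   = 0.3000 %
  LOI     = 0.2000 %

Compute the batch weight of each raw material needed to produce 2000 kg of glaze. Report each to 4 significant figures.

Batch per 2000 kg glaze:
  Zircon sand: 871.1 kg
  Aluminium hydroxide: 987.6 kg
  Quartz sand: 487.2 kg
Total batch = 2346 kg; LOI loss = 345.9 kg; yield = 85.25%

The intermediate values are shown rounded to four significant figures in the working — the working math keeps exact precision at every stage — each reported result takes exactly one rounding. Derived quantities, including the totals, LOI, net glass mass, the three compositions, the yield, are computed starting from the weights on 2000 kg of glass in full float precision exactly as printed in the question or the answer.
Per-oxide target masses for 2000 kg glaze:
  SiO2: 38.42% × 2000 = 768.4 kg
  Al2O3: 32.25% × 2000 = 645.0 kg
  ZrO2: 29.33% × 2000 = 586.6 kg
Oxide-by-oxide audit on the weights just shown, versus the basis set out (oxide sums agree with the targets inside rounding margins):
  SiO2: 871.1·0.3256 + 487.2·0.9950 = 768.4 kg (target 768.4 kg)
  Al2O3: 987.6·0.6516 + 487.2·0.003000 = 645.0 kg (target 645.0 kg)
  ZrO2: 871.1·0.6734 = 586.6 kg (target 586.6 kg)
Glass-mass bookkeeping: the batch minus its LOI: 2000 kg (the targets, summed, come to 2000 kg; against the stated basis, 2000 kg — rounding explains the deltas).
Batch grand total — Σ batch = 2346 kg; LOI loss = Σ batch·LOI = 345.9 kg; yield, glass over the total, = 85.25%.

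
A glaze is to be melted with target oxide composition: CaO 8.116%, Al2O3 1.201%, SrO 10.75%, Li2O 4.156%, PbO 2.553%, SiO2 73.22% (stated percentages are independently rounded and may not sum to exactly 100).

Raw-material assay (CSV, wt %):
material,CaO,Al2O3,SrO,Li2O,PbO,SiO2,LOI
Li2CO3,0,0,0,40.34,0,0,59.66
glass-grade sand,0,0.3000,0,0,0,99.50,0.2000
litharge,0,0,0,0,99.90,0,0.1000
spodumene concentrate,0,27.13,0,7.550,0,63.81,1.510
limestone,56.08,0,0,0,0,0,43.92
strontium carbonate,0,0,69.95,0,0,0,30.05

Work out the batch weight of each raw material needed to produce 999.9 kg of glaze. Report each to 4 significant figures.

Batch per 999.9 kg glaze:
  Li2CO3: 96.20 kg
  glass-grade sand: 712.5 kg
  litharge: 25.55 kg
  spodumene concentrate: 36.39 kg
  limestone: 144.7 kg
  strontium carbonate: 153.7 kg
Total batch = 1169 kg; LOI loss = 169.1 kg; yield = 85.53%

Mid-chain values are printed, rounded to four significant digits, in the printout; all arithmetic keeps full precision throughout — every reported figure is rounded exactly once. The derived quantities, including yield, the six compositions, glass mass, the totals, LOI, are computed using the weight values at 999.9 kg of glass at full precision, as written in either problem or answer.
Target masses of each oxide per 999.9 kg glaze:
  CaO: 8.116% × 999.9 = 81.15 kg
  Al2O3: 1.201% × 999.9 = 12.01 kg
  SrO: 10.75% × 999.9 = 107.5 kg
  Li2O: 4.156% × 999.9 = 41.56 kg
  PbO: 2.553% × 999.9 = 25.53 kg
  SiO2: 73.22% × 999.9 = 732.1 kg
Verifying the oxide balance working from each reported weight, for the quoted basis mass (target by target, the sums agree given rounding of the digits):
  CaO: 144.7·0.5608 = 81.15 kg (target 81.15 kg)
  Al2O3: 712.5·0.003000 + 36.39·0.2713 = 12.01 kg (target 12.01 kg)
  SrO: 153.7·0.6995 = 107.5 kg (target 107.5 kg)
  Li2O: 96.20·0.4034 + 36.39·0.07550 = 41.55 kg (target 41.56 kg)
  PbO: 25.55·0.9990 = 25.52 kg (target 25.53 kg)
  SiO2: 712.5·0.9950 + 36.39·0.6381 = 732.2 kg (target 732.1 kg)
Auditing the glass mass value: batch total minus LOI = 999.9 kg (the targets, summed, come to 999.9 kg; versus the stated basis of 999.9 kg — gaps are rounding artifacts).
Adding the batch up: Σ batch = 1169 kg; LOI removed, Σ of batch·LOI: 169.1 kg; yield, glass over the total, = 85.53%.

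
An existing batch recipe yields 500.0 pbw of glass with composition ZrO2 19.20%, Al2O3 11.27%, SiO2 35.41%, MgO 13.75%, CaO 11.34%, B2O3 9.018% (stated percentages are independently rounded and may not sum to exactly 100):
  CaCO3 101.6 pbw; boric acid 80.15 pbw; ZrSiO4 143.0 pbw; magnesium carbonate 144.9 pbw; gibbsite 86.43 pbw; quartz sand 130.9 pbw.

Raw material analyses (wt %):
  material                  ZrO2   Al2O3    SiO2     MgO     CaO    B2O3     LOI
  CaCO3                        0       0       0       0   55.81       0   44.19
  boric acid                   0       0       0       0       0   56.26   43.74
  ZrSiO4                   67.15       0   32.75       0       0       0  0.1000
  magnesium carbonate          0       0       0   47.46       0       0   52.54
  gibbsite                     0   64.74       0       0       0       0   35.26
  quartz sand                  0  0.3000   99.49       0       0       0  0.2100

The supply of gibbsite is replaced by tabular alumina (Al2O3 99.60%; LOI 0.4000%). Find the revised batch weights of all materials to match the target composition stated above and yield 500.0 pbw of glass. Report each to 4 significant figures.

The intermediate values appear, rounded to 4 significant digits, as written — full float precision is held at every stage; every reported result is rounded once only — all derived quantities, which include totals, the yield, net glass mass, LOI, six oxide percentages, are computed in full precision, exactly as printed in the problem or answer text, from the batch weights per 500.0 pbw of glass.
The oxide mass targets at 500.0 pbw glass:
  ZrO2: 19.20% × 500.0 = 96.00 pbw
  Al2O3: 11.27% × 500.0 = 56.35 pbw
  SiO2: 35.41% × 500.0 = 177.0 pbw
  MgO: 13.75% × 500.0 = 68.75 pbw
  CaO: 11.34% × 500.0 = 56.70 pbw
  B2O3: 9.018% × 500.0 = 45.09 pbw
A balance pass over the oxides, given the weights on record, relative to the basis at hand (sum by sum, the targets are met inside rounding margins):
  ZrO2: 143.0·0.6715 = 96.02 pbw (target 96.00 pbw)
  Al2O3: 56.18·0.9960 + 130.9·0.003000 = 56.35 pbw (target 56.35 pbw)
  SiO2: 143.0·0.3275 + 130.9·0.9949 = 177.1 pbw (target 177.0 pbw)
  MgO: 144.9·0.4746 = 68.77 pbw (target 68.75 pbw)
  CaO: 101.6·0.5581 = 56.70 pbw (target 56.70 pbw)
  B2O3: 80.15·0.5626 = 45.09 pbw (target 45.09 pbw)
Glass mass check: batch total minus LOI = 500.0 pbw (per-oxide target masses sum to 499.9 pbw; basis as stated: 500.0 pbw — rounding explains the deltas).
Batch grand total — Σ batch = 656.7 pbw; ignition loss, Σ(batch × LOI) = 156.7 pbw; yield: glass divided by total = 76.14%.

Revised batch per 500.0 pbw glass:
  CaCO3: 101.6 pbw
  boric acid: 80.15 pbw
  ZrSiO4: 143.0 pbw
  magnesium carbonate: 144.9 pbw
  tabular alumina: 56.18 pbw
  quartz sand: 130.9 pbw
Total batch = 656.7 pbw; LOI loss = 156.7 pbw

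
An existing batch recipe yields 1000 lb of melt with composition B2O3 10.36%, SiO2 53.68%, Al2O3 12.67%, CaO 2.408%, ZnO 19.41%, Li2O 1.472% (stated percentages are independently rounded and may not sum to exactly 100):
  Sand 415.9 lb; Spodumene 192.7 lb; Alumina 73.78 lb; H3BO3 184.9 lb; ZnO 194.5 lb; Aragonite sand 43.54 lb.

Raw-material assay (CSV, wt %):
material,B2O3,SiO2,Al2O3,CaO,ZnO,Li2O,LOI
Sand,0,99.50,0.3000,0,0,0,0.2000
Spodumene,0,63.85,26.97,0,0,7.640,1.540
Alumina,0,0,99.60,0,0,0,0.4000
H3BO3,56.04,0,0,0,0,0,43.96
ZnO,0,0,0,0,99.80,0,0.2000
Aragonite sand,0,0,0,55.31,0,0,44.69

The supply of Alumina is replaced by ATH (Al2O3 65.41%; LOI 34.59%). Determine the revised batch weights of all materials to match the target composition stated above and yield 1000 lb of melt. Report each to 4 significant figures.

Revised batch per 1000 lb melt:
  Sand: 415.9 lb
  Spodumene: 192.7 lb
  ATH: 112.4 lb
  H3BO3: 184.9 lb
  ZnO: 194.5 lb
  Aragonite sand: 43.54 lb
Total batch = 1144 lb; LOI loss = 143.8 lb

Intermediates are displayed (rounded to four significant digits) in the printout. The working math maintains full float precision in every operation — a single rounding yields each reported number — the derived quantities (the yield, the totals, ignition loss, net glass mass, six oxide percentages) are re-derived from the batch weights for 1000 lb of glass in exact precision as quoted within question or answer.
The oxide mass targets at 1000 lb melt:
  B2O3: 10.36% × 1000 = 103.6 lb
  SiO2: 53.68% × 1000 = 536.8 lb
  Al2O3: 12.67% × 1000 = 126.7 lb
  CaO: 2.408% × 1000 = 24.08 lb
  ZnO: 19.41% × 1000 = 194.1 lb
  Li2O: 1.472% × 1000 = 14.72 lb
Balance tally, oxide-wise, per the reported batch figures, for the quoted basis mass (sums match the target masses given rounding of the digits):
  B2O3: 184.9·0.5604 = 103.6 lb (target 103.6 lb)
  SiO2: 415.9·0.9950 + 192.7·0.6385 = 536.9 lb (target 536.8 lb)
  Al2O3: 415.9·0.003000 + 192.7·0.2697 + 112.4·0.6541 = 126.7 lb (target 126.7 lb)
  CaO: 43.54·0.5531 = 24.08 lb (target 24.08 lb)
  ZnO: 194.5·0.9980 = 194.1 lb (target 194.1 lb)
  Li2O: 192.7·0.07640 = 14.72 lb (target 14.72 lb)
The glass-mass cross-check: total charge less LOI = 1000 lb (the targets, summed, come to 1000 lb; with the basis standing at 1000 lb — gaps are rounding artifacts).
Batch total: Σ batch = 1144 lb; the LOI term Σ batch·LOI equals 143.8 lb; yield: glass divided by total = 87.43%.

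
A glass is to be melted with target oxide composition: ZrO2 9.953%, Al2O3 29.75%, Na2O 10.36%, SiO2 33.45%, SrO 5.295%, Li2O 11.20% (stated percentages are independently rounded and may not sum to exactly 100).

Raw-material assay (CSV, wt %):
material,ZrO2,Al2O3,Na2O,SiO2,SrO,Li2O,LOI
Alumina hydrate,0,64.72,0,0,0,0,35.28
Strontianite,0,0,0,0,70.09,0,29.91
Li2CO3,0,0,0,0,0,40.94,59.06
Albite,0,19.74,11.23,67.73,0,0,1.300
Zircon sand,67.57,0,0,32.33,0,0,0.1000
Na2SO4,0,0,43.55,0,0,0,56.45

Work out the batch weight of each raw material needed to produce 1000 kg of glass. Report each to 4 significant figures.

Intermediates appear rounded to 4 significant digits within the worked lines. The working math holds full float precision from start to finish. Every reported figure sees exactly one rounding — derived quantities, which include ignition loss, the totals, net glass mass, the yield, the six compositions, are computed at exact precision, exactly as printed in question or answer, using the weight values per 1000 kg of glass.
Oxide mass targets, per 1000 kg glass:
  ZrO2: 9.953% × 1000 = 99.53 kg
  Al2O3: 29.75% × 1000 = 297.5 kg
  Na2O: 10.36% × 1000 = 103.6 kg
  SiO2: 33.45% × 1000 = 334.5 kg
  SrO: 5.295% × 1000 = 52.95 kg
  Li2O: 11.20% × 1000 = 112.0 kg
Balance tally, oxide-wise, from the weights as reported, for the quoted basis mass (summed amounts equal target values inside rounding margins):
  ZrO2: 147.3·0.6757 = 99.53 kg (target 99.53 kg)
  Al2O3: 330.5·0.6472 + 423.6·0.1974 = 297.5 kg (target 297.5 kg)
  Na2O: 423.6·0.1123 + 128.7·0.4355 = 103.6 kg (target 103.6 kg)
  SiO2: 423.6·0.6773 + 147.3·0.3233 = 334.5 kg (target 334.5 kg)
  SrO: 75.55·0.7009 = 52.95 kg (target 52.95 kg)
  Li2O: 273.6·0.4094 = 112.0 kg (target 112.0 kg)
Auditing the glass mass value: Σ batch − LOI loss = 1000 kg (per-oxide target masses sum to 1000 kg; the stated basis being 1000 kg — rounding explains the deltas).
Adding the batch up: Σ batch = 1379 kg; loss to ignition Σ batch·LOI = 379.1 kg; yield = glass ÷ total batch = 72.51%.

Batch per 1000 kg glass:
  Alumina hydrate: 330.5 kg
  Strontianite: 75.55 kg
  Li2CO3: 273.6 kg
  Albite: 423.6 kg
  Zircon sand: 147.3 kg
  Na2SO4: 128.7 kg
Total batch = 1379 kg; LOI loss = 379.1 kg; yield = 72.51%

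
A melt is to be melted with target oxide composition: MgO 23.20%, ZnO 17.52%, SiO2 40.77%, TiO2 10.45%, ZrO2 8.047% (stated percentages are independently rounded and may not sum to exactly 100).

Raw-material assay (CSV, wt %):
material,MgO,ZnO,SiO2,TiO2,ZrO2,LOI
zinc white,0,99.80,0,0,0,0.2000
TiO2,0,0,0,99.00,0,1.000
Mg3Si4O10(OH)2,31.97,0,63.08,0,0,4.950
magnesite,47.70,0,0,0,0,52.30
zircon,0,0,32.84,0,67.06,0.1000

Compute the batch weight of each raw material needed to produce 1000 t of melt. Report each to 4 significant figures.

The whole derivation runs at exact precision end to end; mid-chain values are printed rounded off to 4 significant digits on the page; a single rounding yields every reported result — derived quantities (ignition loss, totals, five oxide percentages, yield, glass mass) are computed from the weighed amounts for 1000 t of glass at exact precision as quoted within either problem or answer.
Target masses of each oxide per 1000 t melt:
  MgO: 23.20% × 1000 = 232.0 t
  ZnO: 17.52% × 1000 = 175.2 t
  SiO2: 40.77% × 1000 = 407.7 t
  TiO2: 10.45% × 1000 = 104.5 t
  ZrO2: 8.047% × 1000 = 80.47 t
Balance tally, oxide-wise, on the weights just shown, on the stated basis (summed amounts equal target values given rounding of the digits):
  MgO: 583.9·0.3197 + 95.06·0.4770 = 232.0 t (target 232.0 t)
  ZnO: 175.6·0.9980 = 175.2 t (target 175.2 t)
  SiO2: 583.9·0.6308 + 120.0·0.3284 = 407.7 t (target 407.7 t)
  TiO2: 105.6·0.9900 = 104.5 t (target 104.5 t)
  ZrO2: 120.0·0.6706 = 80.47 t (target 80.47 t)
Consistency of the glass mass: total charge less LOI = 1000 t (the Σ of target masses is 999.9 t; the stated basis being 1000 t — differing by rounding only).
Adding the batch up: Σ batch = 1080 t; the LOI term Σ batch·LOI equals 80.15 t; yield, glass over the total, = 92.58%.

Batch per 1000 t melt:
  zinc white: 175.6 t
  TiO2: 105.6 t
  Mg3Si4O10(OH)2: 583.9 t
  magnesite: 95.06 t
  zircon: 120.0 t
Total batch = 1080 t; LOI loss = 80.15 t; yield = 92.58%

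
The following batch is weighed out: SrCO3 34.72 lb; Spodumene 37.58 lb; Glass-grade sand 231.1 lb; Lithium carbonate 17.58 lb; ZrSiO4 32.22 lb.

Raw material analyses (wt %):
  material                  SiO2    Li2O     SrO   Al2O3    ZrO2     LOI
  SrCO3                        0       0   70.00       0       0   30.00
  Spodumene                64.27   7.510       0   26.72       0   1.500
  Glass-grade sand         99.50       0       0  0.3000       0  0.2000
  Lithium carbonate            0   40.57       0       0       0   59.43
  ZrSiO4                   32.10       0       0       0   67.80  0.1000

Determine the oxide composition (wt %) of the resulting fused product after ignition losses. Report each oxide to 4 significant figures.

Mid-chain values appear, rounded to 4 significant digits, when written out. All arithmetic holds full float precision at all times. A single rounding completes every reported number. The derived quantities (totals, glass mass, five oxide percentages, ignition loss, the yield) are recomputed starting from the weights for 331.3 lb of glass at full precision, exactly as printed in problem or answer.
What the batch supplies per oxide:
  SiO2: 37.58·0.6427 + 231.1·0.9950 + 32.22·0.3210 = 264.4 lb
  Li2O: 37.58·0.07510 + 17.58·0.4057 = 9.954 lb
  SrO: 34.72·0.7000 = 24.30 lb
  Al2O3: 37.58·0.2672 + 231.1·0.003000 = 10.73 lb
  ZrO2: 32.22·0.6780 = 21.85 lb
LOI: 34.72·0.3000 + 37.58·0.01500 + 231.1·0.002000 + 17.58·0.5943 + 32.22·0.001000 = 21.92 lb
The glass mass, total less LOI, = 353.2 − 21.92 = 331.3 lb (matching Σ of the oxides)
wt %: oxide over glass, times 100

Glass mass = 331.3 lb (batch 353.2 − LOI 21.92).
Composition: SiO2 79.82%, Li2O 3.005%, SrO 7.336%, Al2O3 3.240%, ZrO2 6.594%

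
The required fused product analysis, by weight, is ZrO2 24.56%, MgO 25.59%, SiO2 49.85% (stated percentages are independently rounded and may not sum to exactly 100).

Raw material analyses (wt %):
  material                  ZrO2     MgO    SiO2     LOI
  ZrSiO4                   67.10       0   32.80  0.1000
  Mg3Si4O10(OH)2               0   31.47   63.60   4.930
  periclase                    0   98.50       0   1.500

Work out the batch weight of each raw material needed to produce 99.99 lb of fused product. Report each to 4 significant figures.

Batch per 99.99 lb fused product:
  ZrSiO4: 36.60 lb
  Mg3Si4O10(OH)2: 59.50 lb
  periclase: 6.968 lb
Total batch = 103.1 lb; LOI loss = 3.074 lb; yield = 97.02%

Exact precision is kept all the way through — intermediates are shown (rounded to 4 significant digits) at each printed step — each reported figure includes exactly one rounding — the derived quantities, which include glass mass, three oxide percentages, LOI, yield, the totals, are recomputed at exact precision, as quoted within question or answer, from the weighed amounts for 99.99 lb of glass.
Oxide mass targets, per 99.99 lb fused product:
  ZrO2: 24.56% × 99.99 = 24.56 lb
  MgO: 25.59% × 99.99 = 25.59 lb
  SiO2: 49.85% × 99.99 = 49.85 lb
Verifying the oxide balance working from each reported weight, on the stated basis (every target is met by its sum once rounding is allowed for):
  ZrO2: 36.60·0.6710 = 24.56 lb (target 24.56 lb)
  MgO: 59.50·0.3147 + 6.968·0.9850 = 25.59 lb (target 25.59 lb)
  SiO2: 36.60·0.3280 + 59.50·0.6360 = 49.85 lb (target 49.85 lb)
Glass-mass closure: total batch − LOI = 99.99 lb (the targets, summed, come to 99.99 lb; the stated basis being 99.99 lb — deltas are rounding alone).
Total batch = Σ batch = 103.1 lb; LOI loss = Σ batch·LOI = 3.074 lb; yield = glass ÷ total batch = 97.02%.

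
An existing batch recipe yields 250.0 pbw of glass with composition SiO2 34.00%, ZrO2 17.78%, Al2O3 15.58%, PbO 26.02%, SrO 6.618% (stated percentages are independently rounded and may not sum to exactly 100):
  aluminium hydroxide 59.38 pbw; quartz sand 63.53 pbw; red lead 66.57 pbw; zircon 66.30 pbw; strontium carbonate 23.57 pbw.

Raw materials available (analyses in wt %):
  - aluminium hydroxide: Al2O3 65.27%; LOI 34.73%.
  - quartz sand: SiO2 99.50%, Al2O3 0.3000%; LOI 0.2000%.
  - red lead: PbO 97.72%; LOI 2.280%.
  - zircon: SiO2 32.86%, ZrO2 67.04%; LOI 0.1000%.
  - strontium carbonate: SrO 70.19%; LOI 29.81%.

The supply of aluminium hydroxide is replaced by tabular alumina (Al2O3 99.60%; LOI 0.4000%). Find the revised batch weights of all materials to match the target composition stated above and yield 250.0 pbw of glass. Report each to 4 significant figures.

Revised batch per 250.0 pbw glass:
  tabular alumina: 38.92 pbw
  quartz sand: 63.53 pbw
  red lead: 66.57 pbw
  zircon: 66.30 pbw
  strontium carbonate: 23.57 pbw
Total batch = 258.9 pbw; LOI loss = 8.893 pbw

Each numeric step maintains full float precision through the solve — in-progress results are printed, rounded to 4 significant digits, in the working — every reported result takes exactly one rounding. Derived quantities (net glass mass, five oxide percentages, the totals, ignition loss, the yield) are re-derived using the weight values on 250.0 pbw of glass at full float precision as they appear in either problem or answer.
Per-oxide target masses for 250.0 pbw glass:
  SiO2: 34.00% × 250.0 = 85.00 pbw
  ZrO2: 17.78% × 250.0 = 44.45 pbw
  Al2O3: 15.58% × 250.0 = 38.95 pbw
  PbO: 26.02% × 250.0 = 65.05 pbw
  SrO: 6.618% × 250.0 = 16.55 pbw
Per-oxide balance check applying the batch weights above, at the basis given (oxide sums agree with the targets given rounding of the digits):
  SiO2: 63.53·0.9950 + 66.30·0.3286 = 85.00 pbw (target 85.00 pbw)
  ZrO2: 66.30·0.6704 = 44.45 pbw (target 44.45 pbw)
  Al2O3: 38.92·0.9960 + 63.53·0.003000 = 38.95 pbw (target 38.95 pbw)
  PbO: 66.57·0.9772 = 65.05 pbw (target 65.05 pbw)
  SrO: 23.57·0.7019 = 16.54 pbw (target 16.55 pbw)
Glass mass check: the batch minus its LOI: 250.0 pbw (the targets, summed, come to 250.0 pbw; the stated basis being 250.0 pbw — differing by rounding only).
Summing the batch: Σ batch = 258.9 pbw; the LOI term Σ batch·LOI equals 8.893 pbw; yield = glass ÷ total batch = 96.56%.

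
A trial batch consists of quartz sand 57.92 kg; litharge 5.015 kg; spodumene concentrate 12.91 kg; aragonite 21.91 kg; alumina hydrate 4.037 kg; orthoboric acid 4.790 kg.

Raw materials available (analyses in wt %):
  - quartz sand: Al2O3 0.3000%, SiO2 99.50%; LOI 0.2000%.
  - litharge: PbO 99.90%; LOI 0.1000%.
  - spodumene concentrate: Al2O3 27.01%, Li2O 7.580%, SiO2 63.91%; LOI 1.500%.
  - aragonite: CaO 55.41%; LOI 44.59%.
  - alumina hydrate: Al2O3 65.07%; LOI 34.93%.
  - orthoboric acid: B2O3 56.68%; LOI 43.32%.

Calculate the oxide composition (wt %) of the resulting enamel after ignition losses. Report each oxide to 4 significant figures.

Glass mass = 93.01 kg (batch 106.6 − LOI 13.57).
Composition: PbO 5.386%, Al2O3 6.760%, CaO 13.05%, Li2O 1.052%, SiO2 70.83%, B2O3 2.919%

The working math keeps full float precision all the way through; values along the way are displayed rounded to 4 significant figures in the working; every reported result receives exactly one rounding; all derived quantities, including yield, six oxide percentages, glass mass, the totals, LOI, are rebuilt starting from the weights on 93.01 kg of glass in exact precision as they appear in problem or answer.
Delivered oxide masses:
  PbO: 5.015·0.9990 = 5.010 kg
  Al2O3: 57.92·0.003000 + 12.91·0.2701 + 4.037·0.6507 = 6.288 kg
  CaO: 21.91·0.5541 = 12.14 kg
  Li2O: 12.91·0.07580 = 0.9786 kg
  SiO2: 57.92·0.9950 + 12.91·0.6391 = 65.88 kg
  B2O3: 4.790·0.5668 = 2.715 kg
LOI: 57.92·0.002000 + 5.015·0.001000 + 12.91·0.01500 + 21.91·0.4459 + 4.037·0.3493 + 4.790·0.4332 = 13.57 kg
The glass mass, total less LOI, = 106.6 − 13.57 = 93.01 kg (= the summed oxide contributions)
each oxide over glass, ×100, is wt %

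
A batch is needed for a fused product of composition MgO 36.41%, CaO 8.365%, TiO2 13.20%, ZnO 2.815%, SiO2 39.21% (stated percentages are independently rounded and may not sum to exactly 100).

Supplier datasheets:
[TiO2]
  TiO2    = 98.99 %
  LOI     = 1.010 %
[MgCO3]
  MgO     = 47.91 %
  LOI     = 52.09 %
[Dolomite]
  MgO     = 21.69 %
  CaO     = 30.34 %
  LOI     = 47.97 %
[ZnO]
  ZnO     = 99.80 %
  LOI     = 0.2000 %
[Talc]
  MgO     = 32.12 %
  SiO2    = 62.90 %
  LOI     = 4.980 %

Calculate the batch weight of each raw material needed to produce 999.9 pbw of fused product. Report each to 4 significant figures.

Batch per 999.9 pbw fused product:
  TiO2: 133.3 pbw
  MgCO3: 217.2 pbw
  Dolomite: 275.7 pbw
  ZnO: 28.20 pbw
  Talc: 623.3 pbw
Total batch = 1278 pbw; LOI loss = 277.8 pbw; yield = 78.26%

Working values are printed rounded to four significant digits in the printout — the working math maintains exact precision at each step; exactly one rounding lands on every reported result. Derived quantities, which include net glass mass, yield, the totals, LOI, the five compositions, are carried in exact precision, exactly as printed in the question or the answer, from the batch weights for 999.9 pbw of glass.
The oxide mass targets at 999.9 pbw fused product:
  MgO: 36.41% × 999.9 = 364.1 pbw
  CaO: 8.365% × 999.9 = 83.64 pbw
  TiO2: 13.20% × 999.9 = 132.0 pbw
  ZnO: 2.815% × 999.9 = 28.15 pbw
  SiO2: 39.21% × 999.9 = 392.1 pbw
Oxide-by-oxide audit on the weights just shown, against the basis in use (oxide sums agree with the targets modulo rounding of the values):
  MgO: 217.2·0.4791 + 275.7·0.2169 + 623.3·0.3212 = 364.1 pbw (target 364.1 pbw)
  CaO: 275.7·0.3034 = 83.65 pbw (target 83.64 pbw)
  TiO2: 133.3·0.9899 = 132.0 pbw (target 132.0 pbw)
  ZnO: 28.20·0.9980 = 28.14 pbw (target 28.15 pbw)
  SiO2: 623.3·0.6290 = 392.1 pbw (target 392.1 pbw)
Glass-mass sanity pass: batch total minus LOI = 999.9 pbw (the targets, summed, come to 999.9 pbw; the stated basis being 999.9 pbw — any gap is answer rounding).
Adding the batch up: Σ batch = 1278 pbw; LOI removed, Σ of batch·LOI: 277.8 pbw; the yield ratio, glass ÷ batch: 78.26%.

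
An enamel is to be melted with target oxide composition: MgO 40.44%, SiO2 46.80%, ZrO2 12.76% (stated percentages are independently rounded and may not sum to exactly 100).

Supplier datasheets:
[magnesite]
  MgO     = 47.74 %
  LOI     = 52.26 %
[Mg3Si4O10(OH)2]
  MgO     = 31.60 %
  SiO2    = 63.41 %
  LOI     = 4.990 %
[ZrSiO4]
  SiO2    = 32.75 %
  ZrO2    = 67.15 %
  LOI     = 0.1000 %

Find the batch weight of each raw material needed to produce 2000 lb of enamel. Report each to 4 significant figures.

Mid-chain values are displayed with 4-significant-digit rounding in the printout — every computation maintains full float precision in every operation; exactly one rounding is applied to each reported figure. The derived quantities, including the totals, the yield, LOI, three oxide percentages, net glass mass, are rebuilt from the weighed amounts for 2000 lb of glass at full precision, as written in question or answer.
Per-oxide target masses for 2000 lb enamel:
  MgO: 40.44% × 2000 = 808.8 lb
  SiO2: 46.80% × 2000 = 936.0 lb
  ZrO2: 12.76% × 2000 = 255.2 lb
Per-oxide balance check per the reported batch figures, under the basis named above (oxide sums agree with the targets once rounding is allowed for):
  MgO: 847.0·0.4774 + 1280·0.3160 = 808.8 lb (target 808.8 lb)
  SiO2: 1280·0.6341 + 380.0·0.3275 = 936.1 lb (target 936.0 lb)
  ZrO2: 380.0·0.6715 = 255.2 lb (target 255.2 lb)
The glass-mass cross-check: Σ batch − LOI loss = 2000 lb (the targets, summed, come to 2000 lb; the stated basis being 2000 lb — rounding explains the deltas).
Summing the batch: Σ batch = 2507 lb; ignition loss, Σ(batch × LOI) = 506.9 lb; yield, glass over the total, = 79.78%.

Batch per 2000 lb enamel:
  magnesite: 847.0 lb
  Mg3Si4O10(OH)2: 1280 lb
  ZrSiO4: 380.0 lb
Total batch = 2507 lb; LOI loss = 506.9 lb; yield = 79.78%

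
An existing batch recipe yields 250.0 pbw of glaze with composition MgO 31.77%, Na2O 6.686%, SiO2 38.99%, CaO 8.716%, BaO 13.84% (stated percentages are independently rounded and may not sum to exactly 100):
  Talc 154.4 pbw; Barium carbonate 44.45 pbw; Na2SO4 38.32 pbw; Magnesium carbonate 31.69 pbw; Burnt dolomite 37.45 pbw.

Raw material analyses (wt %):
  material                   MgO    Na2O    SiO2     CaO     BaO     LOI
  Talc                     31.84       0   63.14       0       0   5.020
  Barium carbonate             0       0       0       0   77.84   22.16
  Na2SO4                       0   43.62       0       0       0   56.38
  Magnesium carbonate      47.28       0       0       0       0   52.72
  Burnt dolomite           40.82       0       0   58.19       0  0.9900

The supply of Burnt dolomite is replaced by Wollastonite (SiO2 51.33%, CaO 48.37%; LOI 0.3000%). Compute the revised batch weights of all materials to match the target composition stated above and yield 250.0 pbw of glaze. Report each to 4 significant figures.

The working math keeps full float precision in every operation — working values appear, with 4-significant-digit rounding, when written out — each reported number takes a single rounding; all derived quantities, including net glass mass, the totals, the five compositions, yield, LOI, are carried from the batch weights on 250.0 pbw of glass at exact precision precisely as stated by the problem or answer text.
Oxide-by-oxide targets in 250.0 pbw glaze:
  MgO: 31.77% × 250.0 = 79.42 pbw
  Na2O: 6.686% × 250.0 = 16.72 pbw
  SiO2: 38.99% × 250.0 = 97.48 pbw
  CaO: 8.716% × 250.0 = 21.79 pbw
  BaO: 13.84% × 250.0 = 34.60 pbw
Balance tally, oxide-wise, per the reported batch figures, under the basis named above (oxide sums agree with the targets net of answer rounding effects):
  MgO: 117.8·0.3184 + 88.69·0.4728 = 79.44 pbw (target 79.42 pbw)
  Na2O: 38.32·0.4362 = 16.72 pbw (target 16.72 pbw)
  SiO2: 117.8·0.6314 + 45.05·0.5133 = 97.50 pbw (target 97.48 pbw)
  CaO: 45.05·0.4837 = 21.79 pbw (target 21.79 pbw)
  BaO: 44.45·0.7784 = 34.60 pbw (target 34.60 pbw)
Glass mass check: the batch minus its LOI: 250.0 pbw (the Σ of target masses is 250.0 pbw; with the basis standing at 250.0 pbw — any gap is answer rounding).
Adding the batch up: Σ batch = 334.3 pbw; the LOI term Σ batch·LOI equals 84.26 pbw; the yield ratio, glass ÷ batch: 74.80%.

Revised batch per 250.0 pbw glaze:
  Talc: 117.8 pbw
  Barium carbonate: 44.45 pbw
  Na2SO4: 38.32 pbw
  Magnesium carbonate: 88.69 pbw
  Wollastonite: 45.05 pbw
Total batch = 334.3 pbw; LOI loss = 84.26 pbw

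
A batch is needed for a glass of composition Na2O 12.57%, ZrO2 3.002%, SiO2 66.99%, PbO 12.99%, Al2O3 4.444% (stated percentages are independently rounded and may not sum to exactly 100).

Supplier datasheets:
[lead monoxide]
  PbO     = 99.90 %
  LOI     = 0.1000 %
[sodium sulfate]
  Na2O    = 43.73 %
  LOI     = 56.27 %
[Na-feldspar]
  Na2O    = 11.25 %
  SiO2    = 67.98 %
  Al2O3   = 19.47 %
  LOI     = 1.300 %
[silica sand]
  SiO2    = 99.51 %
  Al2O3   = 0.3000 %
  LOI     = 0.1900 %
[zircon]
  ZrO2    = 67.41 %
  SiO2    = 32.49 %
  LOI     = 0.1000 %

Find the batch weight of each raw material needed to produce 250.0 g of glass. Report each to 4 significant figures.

Batch per 250.0 g glass:
  lead monoxide: 32.51 g
  sodium sulfate: 57.69 g
  Na-feldspar: 55.10 g
  silica sand: 127.0 g
  zircon: 11.13 g
Total batch = 283.4 g; LOI loss = 33.46 g; yield = 88.19%

Mid-chain values are shown with 4-significant-digit rounding as written; each numeric step keeps full float precision from start to finish; every reported value undergoes a single rounding. The derived quantities, including the yield, ignition loss, five oxide percentages, glass mass, totals, are computed starting from the weights on 250.0 g of glass at full precision as written in the problem or answer text.
Oxide mass targets, per 250.0 g glass:
  Na2O: 12.57% × 250.0 = 31.42 g
  ZrO2: 3.002% × 250.0 = 7.505 g
  SiO2: 66.99% × 250.0 = 167.5 g
  PbO: 12.99% × 250.0 = 32.48 g
  Al2O3: 4.444% × 250.0 = 11.11 g
A balance pass over the oxides, with the batch weights as given, on the stated basis (every target is met by its sum once rounding is allowed for):
  Na2O: 57.69·0.4373 + 55.10·0.1125 = 31.43 g (target 31.42 g)
  ZrO2: 11.13·0.6741 = 7.503 g (target 7.505 g)
  SiO2: 55.10·0.6798 + 127.0·0.9951 + 11.13·0.3249 = 167.5 g (target 167.5 g)
  PbO: 32.51·0.9990 = 32.48 g (target 32.48 g)
  Al2O3: 55.10·0.1947 + 127.0·0.003000 = 11.11 g (target 11.11 g)
Glass-mass sanity pass: the batch minus its LOI: 250.0 g (the Σ of target masses is 250.0 g; with the basis standing at 250.0 g — rounding explains the deltas).
Total batch = Σ batch = 283.4 g; LOI loss = Σ batch·LOI = 33.46 g; the yield ratio, glass ÷ batch: 88.19%.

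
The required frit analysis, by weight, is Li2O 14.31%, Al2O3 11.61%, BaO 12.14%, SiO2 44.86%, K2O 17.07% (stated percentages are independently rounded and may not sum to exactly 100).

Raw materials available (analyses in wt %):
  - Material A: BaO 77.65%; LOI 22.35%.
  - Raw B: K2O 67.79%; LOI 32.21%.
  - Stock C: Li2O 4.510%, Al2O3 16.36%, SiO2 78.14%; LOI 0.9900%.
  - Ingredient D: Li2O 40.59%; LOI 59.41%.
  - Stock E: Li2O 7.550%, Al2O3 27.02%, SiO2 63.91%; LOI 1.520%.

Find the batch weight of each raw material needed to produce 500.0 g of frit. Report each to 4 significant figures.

Full float precision is kept from start to finish — values along the way are displayed, rounded to four significant digits, at each printed step. Every reported figure receives exactly one rounding. Derived quantities are carried in full precision (the yield, net glass mass, five oxide percentages, LOI, totals) using the weight values at 500.0 g of glass, as given in the problem or answer text.
Oxide mass targets, per 500.0 g frit:
  Li2O: 14.31% × 500.0 = 71.55 g
  Al2O3: 11.61% × 500.0 = 58.05 g
  BaO: 12.14% × 500.0 = 60.70 g
  SiO2: 44.86% × 500.0 = 224.3 g
  K2O: 17.07% × 500.0 = 85.35 g
Oxide-by-oxide audit from the weights as reported, at the basis given (summed amounts equal target values up to rounding of the answer):
  Li2O: 220.6·0.04510 + 136.6·0.4059 + 81.30·0.07550 = 71.53 g (target 71.55 g)
  Al2O3: 220.6·0.1636 + 81.30·0.2702 = 58.06 g (target 58.05 g)
  BaO: 78.17·0.7765 = 60.70 g (target 60.70 g)
  SiO2: 220.6·0.7814 + 81.30·0.6391 = 224.3 g (target 224.3 g)
  K2O: 125.9·0.6779 = 85.35 g (target 85.35 g)
Glass mass check: whole batch net of LOI = 500.0 g (the Σ of target masses is 500.0 g; versus the stated basis of 500.0 g — rounding explains the deltas).
Batch total: Σ batch = 642.6 g; ignition loss, Σ(batch × LOI) = 142.6 g; glass ÷ batch gives a yield of 77.81%.

Batch per 500.0 g frit:
  Material A: 78.17 g
  Raw B: 125.9 g
  Stock C: 220.6 g
  Ingredient D: 136.6 g
  Stock E: 81.30 g
Total batch = 642.6 g; LOI loss = 142.6 g; yield = 77.81%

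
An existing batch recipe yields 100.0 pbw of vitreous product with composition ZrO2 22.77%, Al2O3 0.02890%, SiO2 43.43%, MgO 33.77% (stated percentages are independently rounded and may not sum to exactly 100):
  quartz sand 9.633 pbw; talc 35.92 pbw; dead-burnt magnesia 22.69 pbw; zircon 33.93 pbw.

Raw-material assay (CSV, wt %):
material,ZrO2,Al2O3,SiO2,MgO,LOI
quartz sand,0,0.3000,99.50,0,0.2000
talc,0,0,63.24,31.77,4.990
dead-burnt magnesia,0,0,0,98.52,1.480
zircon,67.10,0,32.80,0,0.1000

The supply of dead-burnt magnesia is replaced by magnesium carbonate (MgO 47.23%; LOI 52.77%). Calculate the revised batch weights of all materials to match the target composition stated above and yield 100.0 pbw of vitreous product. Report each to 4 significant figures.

Revised batch per 100.0 pbw vitreous product:
  quartz sand: 9.633 pbw
  talc: 35.92 pbw
  magnesium carbonate: 47.34 pbw
  zircon: 33.93 pbw
Total batch = 126.8 pbw; LOI loss = 26.83 pbw

Every computation keeps full precision at all times. Values along the way are shown rounded to four significant figures on the page — every reported value includes exactly one rounding; all derived quantities are re-derived from the batch weights per 100.0 pbw of glass in exact precision (LOI, yield, totals, four oxide percentages, glass mass), as set out in the problem or answer text.
Per-oxide target masses for 100.0 pbw vitreous product:
  ZrO2: 22.77% × 100.0 = 22.77 pbw
  Al2O3: 0.02890% × 100.0 = 0.02890 pbw
  SiO2: 43.43% × 100.0 = 43.43 pbw
  MgO: 33.77% × 100.0 = 33.77 pbw
A balance pass over the oxides, from the weights as reported, at the basis given (each sum matches its target mass given rounding of the digits):
  ZrO2: 33.93·0.6710 = 22.77 pbw (target 22.77 pbw)
  Al2O3: 9.633·0.003000 = 0.02890 pbw (target 0.02890 pbw)
  SiO2: 9.633·0.9950 + 35.92·0.6324 + 33.93·0.3280 = 43.43 pbw (target 43.43 pbw)
  MgO: 35.92·0.3177 + 47.34·0.4723 = 33.77 pbw (target 33.77 pbw)
Auditing the glass mass value: Σ batch − LOI loss = 100.0 pbw (the targets, summed, come to 100.0 pbw; the stated basis being 100.0 pbw — gaps are rounding artifacts).
Batch grand total — Σ batch = 126.8 pbw; the LOI term Σ batch·LOI equals 26.83 pbw; yield, glass over the total, = 78.85%.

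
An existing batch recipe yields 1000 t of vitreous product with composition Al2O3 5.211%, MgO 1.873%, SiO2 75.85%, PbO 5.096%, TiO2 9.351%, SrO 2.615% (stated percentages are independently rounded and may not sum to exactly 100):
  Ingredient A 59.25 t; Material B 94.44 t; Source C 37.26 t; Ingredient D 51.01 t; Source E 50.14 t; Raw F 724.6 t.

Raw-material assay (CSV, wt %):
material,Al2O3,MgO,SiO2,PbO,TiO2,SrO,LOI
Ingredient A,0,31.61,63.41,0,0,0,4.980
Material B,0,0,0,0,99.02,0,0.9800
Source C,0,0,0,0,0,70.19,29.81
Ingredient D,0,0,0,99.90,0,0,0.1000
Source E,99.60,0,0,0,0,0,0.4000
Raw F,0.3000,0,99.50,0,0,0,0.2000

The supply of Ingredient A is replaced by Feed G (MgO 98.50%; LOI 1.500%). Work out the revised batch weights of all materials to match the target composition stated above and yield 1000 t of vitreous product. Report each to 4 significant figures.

All internal work keeps exact precision at each step; mid-chain values are shown, with 4-significant-figure rounding, across the worked steps. Every reported figure takes just one rounding — the derived quantities are computed from the batch weights per 1000 t of glass in exact precision (six oxide percentages, ignition loss, glass mass, totals, yield) as they appear in question or answer.
Per-oxide target masses for 1000 t vitreous product:
  Al2O3: 5.211% × 1000 = 52.11 t
  MgO: 1.873% × 1000 = 18.73 t
  SiO2: 75.85% × 1000 = 758.5 t
  PbO: 5.096% × 1000 = 50.96 t
  TiO2: 9.351% × 1000 = 93.51 t
  SrO: 2.615% × 1000 = 26.15 t
A balance pass over the oxides, per the reported batch figures, at the basis given (sums match the target masses once rounding is allowed for):
  Al2O3: 50.02·0.9960 + 762.3·0.003000 = 52.11 t (target 52.11 t)
  MgO: 19.02·0.9850 = 18.73 t (target 18.73 t)
  SiO2: 762.3·0.9950 = 758.5 t (target 758.5 t)
  PbO: 51.01·0.9990 = 50.96 t (target 50.96 t)
  TiO2: 94.44·0.9902 = 93.51 t (target 93.51 t)
  SrO: 37.26·0.7019 = 26.15 t (target 26.15 t)
Consistency of the glass mass: total batch − LOI = 1000 t (summing oxide targets gives 1000 t; the stated basis being 1000 t — a pure rounding effect).
Summing the batch: Σ batch = 1014 t; LOI loss = Σ batch·LOI = 14.09 t; yield = glass ÷ total batch = 98.61%.

Revised batch per 1000 t vitreous product:
  Feed G: 19.02 t
  Material B: 94.44 t
  Source C: 37.26 t
  Ingredient D: 51.01 t
  Source E: 50.02 t
  Raw F: 762.3 t
Total batch = 1014 t; LOI loss = 14.09 t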